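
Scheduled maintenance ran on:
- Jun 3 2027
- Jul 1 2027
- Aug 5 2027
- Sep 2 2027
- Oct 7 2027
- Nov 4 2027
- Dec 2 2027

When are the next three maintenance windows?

Jan 6 2028, Feb 3 2028, Mar 2 2028

All dates are Thursdays, 28, 35, 28, 35, 28, 28 days apart.
Specifically, the 1st Thursday of each month.
January 2028 — 1st Thursday is Jan 6 2028.
1st Thursday of February 2028: Feb 3 2028.
March 2028 — 1st Thursday is Mar 2 2028.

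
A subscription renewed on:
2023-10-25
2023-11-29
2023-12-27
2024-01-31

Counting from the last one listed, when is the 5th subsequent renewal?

2024-06-26

Every date is a Wednesday; gaps 35, 28, 35 days.
Each is the last Wednesday of its month (at least one falls on the 29th or later, ruling out '4th Wednesday').
February 2024 ends with Wednesday 2024-02-28.
March 2024 ends with Wednesday 2024-03-27.
April 2024 ends with Wednesday 2024-04-24.
Last Wednesday of May 2024: 2024-05-29.
June 2024 ends with Wednesday 2024-06-26.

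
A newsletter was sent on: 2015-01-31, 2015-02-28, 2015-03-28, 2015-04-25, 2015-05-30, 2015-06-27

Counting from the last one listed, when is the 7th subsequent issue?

These are Saturdays with 28, 28, 28, 35, 28-day gaps.
Each is the final Saturday of its month — 2015-01-31 is past the 28th, so '4th Saturday' doesn't fit.
Last Saturday of July 2015: 2015-07-25.
August 2015 ends with Saturday 2015-08-29.
Last Saturday of September 2015: 2015-09-26.
Last Saturday of October 2015: 2015-10-31.
Last Saturday of November 2015: 2015-11-28.
December 2015 ends with Saturday 2015-12-26.
Last Saturday of January 2016: 2016-01-30.

2016-01-30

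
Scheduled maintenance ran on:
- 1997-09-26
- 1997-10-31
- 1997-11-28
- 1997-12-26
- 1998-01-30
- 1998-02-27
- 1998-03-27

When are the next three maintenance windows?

1998-04-24, 1998-05-29, 1998-06-26

Every date is a Friday; gaps 35, 28, 28, 35, 28, 28 days.
Each is the last Friday of its month (at least one falls on the 29th or later, ruling out '4th Friday').
Last Friday of April 1998: 1998-04-24.
Last Friday of May 1998: 1998-05-29.
Last Friday of June 1998: 1998-06-26.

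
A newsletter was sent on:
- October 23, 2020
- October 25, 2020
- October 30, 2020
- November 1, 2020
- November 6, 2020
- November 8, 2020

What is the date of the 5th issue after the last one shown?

November 27, 2020

Gaps: 2, 5, 2, 5, 2 days — not constant, but cyclic with period 2.
The events fall on every Friday and Sunday.
Next Friday: November 13, 2020.
The following Sunday is November 15, 2020.
The following Friday is November 20, 2020.
Next Sunday: November 22, 2020.
Next Friday: November 27, 2020.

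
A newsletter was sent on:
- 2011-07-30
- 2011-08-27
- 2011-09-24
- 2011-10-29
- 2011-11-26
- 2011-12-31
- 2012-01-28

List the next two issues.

2012-02-25, 2012-03-31

Every date is a Saturday; gaps 28, 28, 35, 28, 35, 28 days.
Each is the last Saturday of its month (at least one falls on the 29th or later, ruling out '4th Saturday').
Last Saturday of February 2012: 2012-02-25.
March 2012 ends with Saturday 2012-03-31.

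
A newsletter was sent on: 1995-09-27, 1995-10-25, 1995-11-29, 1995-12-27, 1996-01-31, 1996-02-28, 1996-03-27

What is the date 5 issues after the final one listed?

1996-08-28

These are Wednesdays with 28, 35, 28, 35, 28, 28-day gaps.
Each is the final Wednesday of its month — 1995-11-29 is past the 28th, so '4th Wednesday' doesn't fit.
Last Wednesday of April 1996: 1996-04-24.
Last Wednesday of May 1996: 1996-05-29.
June 1996 ends with Wednesday 1996-06-26.
Last Wednesday of July 1996: 1996-07-31.
Last Wednesday of August 1996: 1996-08-28.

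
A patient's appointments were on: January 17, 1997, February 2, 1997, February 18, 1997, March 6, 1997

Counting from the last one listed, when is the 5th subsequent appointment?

May 25, 1997

Gaps between consecutive events: 16, 16, 16 days — a constant 16-day interval.
March 6, 1997 + 16 days = March 22, 1997.
March 22, 1997 + 16 days = April 7, 1997.
April 7, 1997 + 16 days = April 23, 1997.
April 23, 1997 + 16 days = May 9, 1997.
May 9, 1997 + 16 days = May 25, 1997.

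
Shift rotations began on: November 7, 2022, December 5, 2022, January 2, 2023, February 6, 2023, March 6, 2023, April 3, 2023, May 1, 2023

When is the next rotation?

All dates are Mondays, 28, 28, 35, 28, 28, 28 days apart.
Specifically, the 1st Monday of each month.
June 2023 — 1st Monday is June 5, 2023.

June 5, 2023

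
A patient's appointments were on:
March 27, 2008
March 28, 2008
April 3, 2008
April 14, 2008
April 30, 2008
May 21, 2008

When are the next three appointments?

Intervals are 1, 6, 11, 16, 21 days — an arithmetic progression with common difference 5.
Next gap: 26 days. May 21, 2008 + 26 days = June 16, 2008.
Next gap: 31 days. June 16, 2008 + 31 days = July 17, 2008.
Next gap: 36 days. July 17, 2008 + 36 days = August 22, 2008.

June 16, 2008; July 17, 2008; August 22, 2008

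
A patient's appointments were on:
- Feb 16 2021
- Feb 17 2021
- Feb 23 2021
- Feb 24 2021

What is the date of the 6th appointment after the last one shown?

Mar 17 2021

Gaps: 1, 6, 1 days — not constant, but cyclic with period 2.
The events fall on every Tuesday and Wednesday.
The following Tuesday is Mar 2 2021.
Next Wednesday: Mar 3 2021.
The following Tuesday is Mar 9 2021.
The following Wednesday is Mar 10 2021.
Next Tuesday: Mar 16 2021.
The following Wednesday is Mar 17 2021.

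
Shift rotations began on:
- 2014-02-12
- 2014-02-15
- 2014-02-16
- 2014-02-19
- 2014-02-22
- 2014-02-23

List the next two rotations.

2014-02-26, 2014-03-01

Every event lands on a Wednesday or Saturday or Sunday (gaps cycle 3, 1, 3, 3, 1).
So the schedule is: every Wednesday, Saturday and Sunday.
Next Wednesday: 2014-02-26.
The following Saturday is 2014-03-01.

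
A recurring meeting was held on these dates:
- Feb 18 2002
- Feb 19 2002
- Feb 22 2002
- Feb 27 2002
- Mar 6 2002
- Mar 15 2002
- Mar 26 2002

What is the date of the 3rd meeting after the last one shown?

The spacing grows by 2 each time: 1, 3, 5, 7, 9, 11 days.
Next gap: 13 days. Mar 26 2002 + 13 days = Apr 8 2002.
Next gap: 15 days. Apr 8 2002 + 15 days = Apr 23 2002.
Next gap: 17 days. Apr 23 2002 + 17 days = May 10 2002.

May 10 2002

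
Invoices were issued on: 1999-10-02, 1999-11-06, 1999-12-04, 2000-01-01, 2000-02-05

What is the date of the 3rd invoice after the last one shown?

These are Saturdays at 28- or 35-day spacing (35, 28, 28, 35).
The pattern: 1st Saturday of the month.
March 2000 — 1st Saturday is 2000-03-04.
1st Saturday of April 2000: 2000-04-01.
1st Saturday of May 2000: 2000-05-06.

2000-05-06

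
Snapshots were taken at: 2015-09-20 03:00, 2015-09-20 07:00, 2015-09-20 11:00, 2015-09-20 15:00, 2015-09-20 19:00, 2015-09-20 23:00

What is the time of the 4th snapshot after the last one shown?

Spacing: 4, 4, 4, 4, 4 h — constant 4 h.
2015-09-20 23:00 + 4 h = 2015-09-21 03:00.
2015-09-21 03:00 + 4 h = 2015-09-21 07:00.
2015-09-21 07:00 + 4 h = 2015-09-21 11:00.
2015-09-21 11:00 + 4 h = 2015-09-21 15:00.

2015-09-21 15:00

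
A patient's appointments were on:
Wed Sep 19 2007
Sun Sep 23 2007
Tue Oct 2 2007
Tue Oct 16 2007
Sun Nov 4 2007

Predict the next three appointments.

Intervals are 4, 9, 14, 19 days — an arithmetic progression with common difference 5.
Next gap: 24 days. Sun Nov 4 2007 + 24 days = Wed Nov 28 2007.
Next gap: 29 days. Wed Nov 28 2007 + 29 days = Thu Dec 27 2007.
Next gap: 34 days. Thu Dec 27 2007 + 34 days = Wed Jan 30 2008.

Wed Nov 28 2007, Thu Dec 27 2007, Wed Jan 30 2008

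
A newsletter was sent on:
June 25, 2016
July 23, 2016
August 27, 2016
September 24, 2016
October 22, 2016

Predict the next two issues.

November 26, 2016; December 24, 2016

These are Saturdays at 28- or 35-day spacing (28, 35, 28, 28).
The pattern: 4th Saturday of the month.
4th Saturday of November 2016: November 26, 2016.
4th Saturday of December 2016: December 24, 2016.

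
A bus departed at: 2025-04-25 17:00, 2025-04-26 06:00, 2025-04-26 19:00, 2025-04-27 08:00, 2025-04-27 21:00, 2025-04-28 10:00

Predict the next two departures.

Spacing: 13, 13, 13, 13, 13 h — constant 13 h.
2025-04-28 10:00 + 13 h = 2025-04-28 23:00.
2025-04-28 23:00 + 13 h = 2025-04-29 12:00.

2025-04-28 23:00, 2025-04-29 12:00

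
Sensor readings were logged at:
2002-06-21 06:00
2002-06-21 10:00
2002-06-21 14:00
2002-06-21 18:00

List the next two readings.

2002-06-21 22:00, 2002-06-22 02:00

Spacing: 4, 4, 4 h — constant 4 h.
2002-06-21 18:00 + 4 h = 2002-06-21 22:00.
2002-06-21 22:00 + 4 h = 2002-06-22 02:00.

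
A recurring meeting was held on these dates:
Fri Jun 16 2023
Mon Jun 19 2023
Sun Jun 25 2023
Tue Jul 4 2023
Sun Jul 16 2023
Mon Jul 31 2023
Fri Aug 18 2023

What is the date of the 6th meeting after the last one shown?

Gaps: 3, 6, 9, 12, 15, 18 days — each gap is 3 larger than the previous one.
Next gap: 21 days. Fri Aug 18 2023 + 21 days = Fri Sep 8 2023.
Next gap: 24 days. Fri Sep 8 2023 + 24 days = Mon Oct 2 2023.
Next gap: 27 days. Mon Oct 2 2023 + 27 days = Sun Oct 29 2023.
Next gap: 30 days. Sun Oct 29 2023 + 30 days = Tue Nov 28 2023.
Next gap: 33 days. Tue Nov 28 2023 + 33 days = Sun Dec 31 2023.
Next gap: 36 days. Sun Dec 31 2023 + 36 days = Mon Feb 5 2024.

Mon Feb 5 2024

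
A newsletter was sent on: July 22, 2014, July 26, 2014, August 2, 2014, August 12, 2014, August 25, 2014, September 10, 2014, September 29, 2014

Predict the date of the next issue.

The spacing grows by 3 each time: 4, 7, 10, 13, 16, 19 days.
Next gap: 22 days. September 29, 2014 + 22 days = October 21, 2014.

October 21, 2014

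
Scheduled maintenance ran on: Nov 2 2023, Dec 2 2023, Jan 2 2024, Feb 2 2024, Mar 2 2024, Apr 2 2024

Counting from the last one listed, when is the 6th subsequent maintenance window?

Oct 2 2024

The day-of-month is always 2 (30, 31, 31, 29, 31 days between events).
So this recurs on the 2nd of each month.
May 2024: May 2 2024.
Next: June 2024 → Jun 2 2024.
July 2024: Jul 2 2024.
Next: August 2024 → Aug 2 2024.
Next: September 2024 → Sep 2 2024.
Next: October 2024 → Oct 2 2024.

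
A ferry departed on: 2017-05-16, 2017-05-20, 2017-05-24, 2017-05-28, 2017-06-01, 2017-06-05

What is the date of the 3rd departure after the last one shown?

2017-06-17

The spacing is 4, 4, 4, 4, 4 days — always 4 days.
2017-06-05 + 4 days = 2017-06-09.
2017-06-09 + 4 days = 2017-06-13.
2017-06-13 + 4 days = 2017-06-17.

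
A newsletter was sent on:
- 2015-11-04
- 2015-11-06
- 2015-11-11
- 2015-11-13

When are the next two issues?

Every event lands on a Wednesday or Friday (gaps cycle 2, 5, 2).
So the schedule is: every Wednesday and Friday.
The following Wednesday is 2015-11-18.
The following Friday is 2015-11-20.

2015-11-18, 2015-11-20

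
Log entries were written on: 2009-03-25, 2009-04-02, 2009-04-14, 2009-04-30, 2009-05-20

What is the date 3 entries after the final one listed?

Gaps: 8, 12, 16, 20 days — each gap is 4 larger than the previous one.
Next gap: 24 days. 2009-05-20 + 24 days = 2009-06-13.
Next gap: 28 days. 2009-06-13 + 28 days = 2009-07-11.
Next gap: 32 days. 2009-07-11 + 32 days = 2009-08-12.

2009-08-12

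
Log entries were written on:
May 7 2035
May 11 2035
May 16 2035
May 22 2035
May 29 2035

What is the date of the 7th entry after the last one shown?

Aug 14 2035

The spacing grows by 1 each time: 4, 5, 6, 7 days.
Next gap: 8 days. May 29 2035 + 8 days = Jun 6 2035.
Next gap: 9 days. Jun 6 2035 + 9 days = Jun 15 2035.
Next gap: 10 days. Jun 15 2035 + 10 days = Jun 25 2035.
Next gap: 11 days. Jun 25 2035 + 11 days = Jul 6 2035.
Next gap: 12 days. Jul 6 2035 + 12 days = Jul 18 2035.
Next gap: 13 days. Jul 18 2035 + 13 days = Jul 31 2035.
Next gap: 14 days. Jul 31 2035 + 14 days = Aug 14 2035.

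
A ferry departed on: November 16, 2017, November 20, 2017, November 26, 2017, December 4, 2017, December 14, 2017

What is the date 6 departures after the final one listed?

March 26, 2018

Gaps: 4, 6, 8, 10 days — each gap is 2 larger than the previous one.
Next gap: 12 days. December 14, 2017 + 12 days = December 26, 2017.
Next gap: 14 days. December 26, 2017 + 14 days = January 9, 2018.
Next gap: 16 days. January 9, 2018 + 16 days = January 25, 2018.
Next gap: 18 days. January 25, 2018 + 18 days = February 12, 2018.
Next gap: 20 days. February 12, 2018 + 20 days = March 4, 2018.
Next gap: 22 days. March 4, 2018 + 22 days = March 26, 2018.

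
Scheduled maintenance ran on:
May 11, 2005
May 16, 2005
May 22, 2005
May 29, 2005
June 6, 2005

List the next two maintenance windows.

June 15, 2005; June 25, 2005

Gaps: 5, 6, 7, 8 days — each gap is 1 larger than the previous one.
Next gap: 9 days. June 6, 2005 + 9 days = June 15, 2005.
Next gap: 10 days. June 15, 2005 + 10 days = June 25, 2005.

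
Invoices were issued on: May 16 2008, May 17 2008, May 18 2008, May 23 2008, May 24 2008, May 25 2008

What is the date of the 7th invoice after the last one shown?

Jun 13 2008

Every event lands on a Friday or Saturday or Sunday (gaps cycle 1, 1, 5, 1, 1).
So the schedule is: every Friday, Saturday and Sunday.
Next Friday: May 30 2008.
Next Saturday: May 31 2008.
Next Sunday: Jun 1 2008.
The following Friday is Jun 6 2008.
The following Saturday is Jun 7 2008.
The following Sunday is Jun 8 2008.
Next Friday: Jun 13 2008.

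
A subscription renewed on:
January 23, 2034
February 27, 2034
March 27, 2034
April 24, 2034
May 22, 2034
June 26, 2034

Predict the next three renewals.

Gaps: 35, 28, 28, 28, 35 days — a mix of 28 and 35. Every date is a Monday.
Each is the 4th Monday of its month.
July 2034 — 4th Monday is July 24, 2034.
4th Monday of August 2034: August 28, 2034.
September 2034 — 4th Monday is September 25, 2034.

July 24, 2034; August 28, 2034; September 25, 2034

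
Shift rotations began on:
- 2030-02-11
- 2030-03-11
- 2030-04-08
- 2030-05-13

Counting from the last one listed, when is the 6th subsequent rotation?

All dates are Mondays, 28, 28, 35 days apart.
Specifically, the 2nd Monday of each month.
2nd Monday of June 2030: 2030-06-10.
2nd Monday of July 2030: 2030-07-08.
August 2030 — 2nd Monday is 2030-08-12.
2nd Monday of September 2030: 2030-09-09.
2nd Monday of October 2030: 2030-10-14.
2nd Monday of November 2030: 2030-11-11.

2030-11-11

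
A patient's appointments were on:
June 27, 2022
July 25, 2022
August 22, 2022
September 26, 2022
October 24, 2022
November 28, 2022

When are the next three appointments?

These are Mondays at 28- or 35-day spacing (28, 28, 35, 28, 35).
The pattern: 4th Monday of the month.
4th Monday of December 2022: December 26, 2022.
January 2023 — 4th Monday is January 23, 2023.
February 2023 — 4th Monday is February 27, 2023.

December 26, 2022; January 23, 2023; February 27, 2023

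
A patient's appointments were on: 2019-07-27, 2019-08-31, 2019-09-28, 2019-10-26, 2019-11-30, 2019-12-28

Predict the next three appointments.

All Saturdays; the gaps (35, 28, 28, 35, 28) vary with month length.
This is the last Saturday of each month.
Last Saturday of January 2020: 2020-01-25.
February 2020 ends with Saturday 2020-02-29.
March 2020 ends with Saturday 2020-03-28.

2020-01-25, 2020-02-29, 2020-03-28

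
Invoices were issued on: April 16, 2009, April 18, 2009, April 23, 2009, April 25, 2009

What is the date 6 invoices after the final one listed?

May 16, 2009

Every event lands on a Thursday or Saturday (gaps cycle 2, 5, 2).
So the schedule is: every Thursday and Saturday.
Next Thursday: April 30, 2009.
Next Saturday: May 2, 2009.
Next Thursday: May 7, 2009.
The following Saturday is May 9, 2009.
Next Thursday: May 14, 2009.
The following Saturday is May 16, 2009.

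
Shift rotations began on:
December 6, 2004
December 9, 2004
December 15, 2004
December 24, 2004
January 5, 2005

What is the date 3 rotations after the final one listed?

February 28, 2005

Gaps: 3, 6, 9, 12 days — each gap is 3 larger than the previous one.
Next gap: 15 days. January 5, 2005 + 15 days = January 20, 2005.
Next gap: 18 days. January 20, 2005 + 18 days = February 7, 2005.
Next gap: 21 days. February 7, 2005 + 21 days = February 28, 2005.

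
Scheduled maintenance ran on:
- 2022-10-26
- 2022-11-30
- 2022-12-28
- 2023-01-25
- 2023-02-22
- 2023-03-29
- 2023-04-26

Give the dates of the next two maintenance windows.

Every date is a Wednesday; gaps 35, 28, 28, 28, 35, 28 days.
Each is the last Wednesday of its month (at least one falls on the 29th or later, ruling out '4th Wednesday').
Last Wednesday of May 2023: 2023-05-31.
June 2023 ends with Wednesday 2023-06-28.

2023-05-31, 2023-06-28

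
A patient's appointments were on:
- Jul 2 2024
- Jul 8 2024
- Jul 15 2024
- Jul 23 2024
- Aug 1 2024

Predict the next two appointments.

Gaps: 6, 7, 8, 9 days — each gap is 1 larger than the previous one.
Next gap: 10 days. Aug 1 2024 + 10 days = Aug 11 2024.
Next gap: 11 days. Aug 11 2024 + 11 days = Aug 22 2024.

Aug 11 2024, Aug 22 2024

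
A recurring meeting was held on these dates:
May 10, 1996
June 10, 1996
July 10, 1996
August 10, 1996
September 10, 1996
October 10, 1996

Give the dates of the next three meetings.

Gaps: 31, 30, 31, 31, 30 days — not constant. Every event is on the 10th of the month.
Pattern: the 10th of each month.
Next: November 1996 → November 10, 1996.
December 1996: December 10, 1996.
Next: January 1997 → January 10, 1997.

November 10, 1996; December 10, 1996; January 10, 1997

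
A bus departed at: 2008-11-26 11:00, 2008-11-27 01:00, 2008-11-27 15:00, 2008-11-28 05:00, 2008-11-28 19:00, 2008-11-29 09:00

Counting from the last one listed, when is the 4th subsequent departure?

2008-12-01 17:00

The interval is a steady 14 hours (14, 14, 14, 14, 14).
2008-11-29 09:00 + 14 h = 2008-11-29 23:00.
2008-11-29 23:00 + 14 h = 2008-11-30 13:00.
2008-11-30 13:00 + 14 h = 2008-12-01 03:00.
2008-12-01 03:00 + 14 h = 2008-12-01 17:00.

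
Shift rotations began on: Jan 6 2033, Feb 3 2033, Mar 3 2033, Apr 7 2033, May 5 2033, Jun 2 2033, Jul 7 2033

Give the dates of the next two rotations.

Aug 4 2033, Sep 1 2033

Gaps: 28, 28, 35, 28, 28, 35 days — a mix of 28 and 35. Every date is a Thursday.
Each is the 1st Thursday of its month.
August 2033 — 1st Thursday is Aug 4 2033.
1st Thursday of September 2033: Sep 1 2033.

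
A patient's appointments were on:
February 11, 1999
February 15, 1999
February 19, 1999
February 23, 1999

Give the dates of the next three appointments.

February 27, 1999; March 3, 1999; March 7, 1999

Gaps between consecutive events: 4, 4, 4 days — a constant 4-day interval.
February 23, 1999 + 4 days = February 27, 1999.
February 27, 1999 + 4 days = March 3, 1999.
March 3, 1999 + 4 days = March 7, 1999.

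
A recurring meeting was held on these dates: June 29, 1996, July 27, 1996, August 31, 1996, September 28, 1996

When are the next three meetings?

All Saturdays; the gaps (28, 35, 28) vary with month length.
This is the last Saturday of each month.
Last Saturday of October 1996: October 26, 1996.
Last Saturday of November 1996: November 30, 1996.
Last Saturday of December 1996: December 28, 1996.

October 26, 1996; November 30, 1996; December 28, 1996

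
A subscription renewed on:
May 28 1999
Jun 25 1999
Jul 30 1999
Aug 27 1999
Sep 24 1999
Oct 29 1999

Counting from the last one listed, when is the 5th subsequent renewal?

Every date is a Friday; gaps 28, 35, 28, 28, 35 days.
Each is the last Friday of its month (at least one falls on the 29th or later, ruling out '4th Friday').
Last Friday of November 1999: Nov 26 1999.
December 1999 ends with Friday Dec 31 1999.
January 2000 ends with Friday Jan 28 2000.
February 2000 ends with Friday Feb 25 2000.
March 2000 ends with Friday Mar 31 2000.

Mar 31 2000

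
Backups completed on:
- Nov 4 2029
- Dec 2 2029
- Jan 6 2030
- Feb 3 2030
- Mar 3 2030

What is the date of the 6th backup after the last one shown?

Gaps: 28, 35, 28, 28 days — a mix of 28 and 35. Every date is a Sunday.
Each is the 1st Sunday of its month.
April 2030 — 1st Sunday is Apr 7 2030.
May 2030 — 1st Sunday is May 5 2030.
1st Sunday of June 2030: Jun 2 2030.
1st Sunday of July 2030: Jul 7 2030.
1st Sunday of August 2030: Aug 4 2030.
September 2030 — 1st Sunday is Sep 1 2030.

Sep 1 2030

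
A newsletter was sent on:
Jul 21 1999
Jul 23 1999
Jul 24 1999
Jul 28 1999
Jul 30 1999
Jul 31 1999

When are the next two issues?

Aug 4 1999, Aug 6 1999

The gap pattern 2, 1, 4, 2, 1 repeats every 3 events.
These are the Wednesdays, Fridays and Saturdays of each week.
Next Wednesday: Aug 4 1999.
The following Friday is Aug 6 1999.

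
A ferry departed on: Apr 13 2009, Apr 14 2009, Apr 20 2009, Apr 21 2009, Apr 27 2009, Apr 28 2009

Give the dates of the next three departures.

Gaps: 1, 6, 1, 6, 1 days — not constant, but cyclic with period 2.
The events fall on every Monday and Tuesday.
The following Monday is May 4 2009.
The following Tuesday is May 5 2009.
Next Monday: May 11 2009.

May 4 2009, May 5 2009, May 11 2009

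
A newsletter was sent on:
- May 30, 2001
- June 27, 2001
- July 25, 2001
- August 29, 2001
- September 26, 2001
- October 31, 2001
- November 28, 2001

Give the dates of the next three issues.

December 26, 2001; January 30, 2002; February 27, 2002

These are Wednesdays with 28, 28, 35, 28, 35, 28-day gaps.
Each is the final Wednesday of its month — May 30, 2001 is past the 28th, so '4th Wednesday' doesn't fit.
Last Wednesday of December 2001: December 26, 2001.
January 2002 ends with Wednesday January 30, 2002.
February 2002 ends with Wednesday February 27, 2002.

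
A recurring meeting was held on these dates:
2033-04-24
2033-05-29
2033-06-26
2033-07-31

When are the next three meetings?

2033-08-28, 2033-09-25, 2033-10-30

These are Sundays with 35, 28, 35-day gaps.
Each is the final Sunday of its month — 2033-05-29 is past the 28th, so '4th Sunday' doesn't fit.
Last Sunday of August 2033: 2033-08-28.
September 2033 ends with Sunday 2033-09-25.
October 2033 ends with Sunday 2033-10-30.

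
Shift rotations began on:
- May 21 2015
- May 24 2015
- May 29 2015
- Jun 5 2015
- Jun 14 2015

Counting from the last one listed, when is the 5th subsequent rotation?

Aug 28 2015

Gaps: 3, 5, 7, 9 days — each gap is 2 larger than the previous one.
Next gap: 11 days. Jun 14 2015 + 11 days = Jun 25 2015.
Next gap: 13 days. Jun 25 2015 + 13 days = Jul 8 2015.
Next gap: 15 days. Jul 8 2015 + 15 days = Jul 23 2015.
Next gap: 17 days. Jul 23 2015 + 17 days = Aug 9 2015.
Next gap: 19 days. Aug 9 2015 + 19 days = Aug 28 2015.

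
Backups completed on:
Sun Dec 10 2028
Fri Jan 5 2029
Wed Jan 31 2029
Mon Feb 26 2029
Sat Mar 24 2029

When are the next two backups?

Every event comes 26 days after the last (26, 26, 26, 26).
Sat Mar 24 2029 + 26 days = Thu Apr 19 2029.
Thu Apr 19 2029 + 26 days = Tue May 15 2029.

Thu Apr 19 2029, Tue May 15 2029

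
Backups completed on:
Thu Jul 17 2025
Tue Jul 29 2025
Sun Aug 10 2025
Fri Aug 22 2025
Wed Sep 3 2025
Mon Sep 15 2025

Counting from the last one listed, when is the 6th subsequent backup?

Wed Nov 26 2025

Gaps between consecutive events: 12, 12, 12, 12, 12 days — a constant 12-day interval.
Mon Sep 15 2025 + 12 days = Sat Sep 27 2025.
Sat Sep 27 2025 + 12 days = Thu Oct 9 2025.
Thu Oct 9 2025 + 12 days = Tue Oct 21 2025.
Tue Oct 21 2025 + 12 days = Sun Nov 2 2025.
Sun Nov 2 2025 + 12 days = Fri Nov 14 2025.
Fri Nov 14 2025 + 12 days = Wed Nov 26 2025.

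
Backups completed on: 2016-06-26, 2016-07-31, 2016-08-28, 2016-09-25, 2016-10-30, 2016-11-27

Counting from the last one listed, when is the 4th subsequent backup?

2017-03-26

Every date is a Sunday; gaps 35, 28, 28, 35, 28 days.
Each is the last Sunday of its month (at least one falls on the 29th or later, ruling out '4th Sunday').
Last Sunday of December 2016: 2016-12-25.
Last Sunday of January 2017: 2017-01-29.
February 2017 ends with Sunday 2017-02-26.
March 2017 ends with Sunday 2017-03-26.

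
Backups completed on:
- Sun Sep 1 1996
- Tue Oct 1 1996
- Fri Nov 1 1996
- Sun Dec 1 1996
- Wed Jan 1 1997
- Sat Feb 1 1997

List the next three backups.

Sat Mar 1 1997, Tue Apr 1 1997, Thu May 1 1997

Gaps: 30, 31, 30, 31, 31 days — not constant. Every event is on the 1st of the month.
Pattern: the 1st of each month.
Next: March 1997 → Sat Mar 1 1997.
Next: April 1997 → Tue Apr 1 1997.
Next: May 1997 → Thu May 1 1997.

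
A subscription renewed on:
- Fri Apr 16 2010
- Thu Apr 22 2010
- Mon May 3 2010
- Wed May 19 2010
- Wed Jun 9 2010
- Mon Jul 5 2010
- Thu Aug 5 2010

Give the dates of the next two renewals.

Intervals are 6, 11, 16, 21, 26, 31 days — an arithmetic progression with common difference 5.
Next gap: 36 days. Thu Aug 5 2010 + 36 days = Fri Sep 10 2010.
Next gap: 41 days. Fri Sep 10 2010 + 41 days = Thu Oct 21 2010.

Fri Sep 10 2010, Thu Oct 21 2010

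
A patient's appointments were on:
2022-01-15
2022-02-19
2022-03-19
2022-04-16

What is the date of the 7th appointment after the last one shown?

Gaps: 35, 28, 28 days — a mix of 28 and 35. Every date is a Saturday.
Each is the 3rd Saturday of its month.
3rd Saturday of May 2022: 2022-05-21.
3rd Saturday of June 2022: 2022-06-18.
3rd Saturday of July 2022: 2022-07-16.
August 2022 — 3rd Saturday is 2022-08-20.
September 2022 — 3rd Saturday is 2022-09-17.
3rd Saturday of October 2022: 2022-10-15.
3rd Saturday of November 2022: 2022-11-19.

2022-11-19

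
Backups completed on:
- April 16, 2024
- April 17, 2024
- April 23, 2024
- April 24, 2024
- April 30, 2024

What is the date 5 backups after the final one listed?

May 15, 2024

Gaps: 1, 6, 1, 6 days — not constant, but cyclic with period 2.
The events fall on every Tuesday and Wednesday.
The following Wednesday is May 1, 2024.
The following Tuesday is May 7, 2024.
The following Wednesday is May 8, 2024.
The following Tuesday is May 14, 2024.
The following Wednesday is May 15, 2024.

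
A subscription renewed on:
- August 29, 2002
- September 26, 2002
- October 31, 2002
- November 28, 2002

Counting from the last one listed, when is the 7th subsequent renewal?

June 26, 2003

All Thursdays; the gaps (28, 35, 28) vary with month length.
This is the last Thursday of each month.
December 2002 ends with Thursday December 26, 2002.
January 2003 ends with Thursday January 30, 2003.
February 2003 ends with Thursday February 27, 2003.
March 2003 ends with Thursday March 27, 2003.
Last Thursday of April 2003: April 24, 2003.
May 2003 ends with Thursday May 29, 2003.
June 2003 ends with Thursday June 26, 2003.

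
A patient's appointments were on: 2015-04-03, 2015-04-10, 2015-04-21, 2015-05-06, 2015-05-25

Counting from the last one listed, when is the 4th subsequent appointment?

Gaps: 7, 11, 15, 19 days — each gap is 4 larger than the previous one.
Next gap: 23 days. 2015-05-25 + 23 days = 2015-06-17.
Next gap: 27 days. 2015-06-17 + 27 days = 2015-07-14.
Next gap: 31 days. 2015-07-14 + 31 days = 2015-08-14.
Next gap: 35 days. 2015-08-14 + 35 days = 2015-09-18.

2015-09-18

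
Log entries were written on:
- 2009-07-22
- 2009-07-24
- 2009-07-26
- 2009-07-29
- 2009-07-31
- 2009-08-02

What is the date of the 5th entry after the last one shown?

2009-08-14

The gap pattern 2, 2, 3, 2, 2 repeats every 3 events.
These are the Wednesdays, Fridays and Sundays of each week.
The following Wednesday is 2009-08-05.
The following Friday is 2009-08-07.
The following Sunday is 2009-08-09.
Next Wednesday: 2009-08-12.
The following Friday is 2009-08-14.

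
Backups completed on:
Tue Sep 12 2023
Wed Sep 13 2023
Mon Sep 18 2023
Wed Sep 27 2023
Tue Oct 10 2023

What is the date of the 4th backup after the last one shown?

Intervals are 1, 5, 9, 13 days — an arithmetic progression with common difference 4.
Next gap: 17 days. Tue Oct 10 2023 + 17 days = Fri Oct 27 2023.
Next gap: 21 days. Fri Oct 27 2023 + 21 days = Fri Nov 17 2023.
Next gap: 25 days. Fri Nov 17 2023 + 25 days = Tue Dec 12 2023.
Next gap: 29 days. Tue Dec 12 2023 + 29 days = Wed Jan 10 2024.

Wed Jan 10 2024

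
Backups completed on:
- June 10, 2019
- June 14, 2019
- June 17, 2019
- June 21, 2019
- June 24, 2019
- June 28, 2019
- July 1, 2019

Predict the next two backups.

Gaps: 4, 3, 4, 3, 4, 3 days — not constant, but cyclic with period 2.
The events fall on every Monday and Friday.
The following Friday is July 5, 2019.
Next Monday: July 8, 2019.

July 5, 2019; July 8, 2019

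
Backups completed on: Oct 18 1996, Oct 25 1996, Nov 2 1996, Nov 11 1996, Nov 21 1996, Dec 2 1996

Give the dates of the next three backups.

Intervals are 7, 8, 9, 10, 11 days — an arithmetic progression with common difference 1.
Next gap: 12 days. Dec 2 1996 + 12 days = Dec 14 1996.
Next gap: 13 days. Dec 14 1996 + 13 days = Dec 27 1996.
Next gap: 14 days. Dec 27 1996 + 14 days = Jan 10 1997.

Dec 14 1996, Dec 27 1996, Jan 10 1997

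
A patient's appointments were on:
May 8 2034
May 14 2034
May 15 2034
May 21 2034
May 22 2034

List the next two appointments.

May 28 2034, May 29 2034

The gap pattern 6, 1, 6, 1 repeats every 2 events.
These are the Mondays and Sundays of each week.
Next Sunday: May 28 2034.
Next Monday: May 29 2034.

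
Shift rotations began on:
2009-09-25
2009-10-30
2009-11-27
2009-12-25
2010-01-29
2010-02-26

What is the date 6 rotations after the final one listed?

2010-08-27

All Fridays; the gaps (35, 28, 28, 35, 28) vary with month length.
This is the last Friday of each month.
Last Friday of March 2010: 2010-03-26.
Last Friday of April 2010: 2010-04-30.
Last Friday of May 2010: 2010-05-28.
Last Friday of June 2010: 2010-06-25.
Last Friday of July 2010: 2010-07-30.
Last Friday of August 2010: 2010-08-27.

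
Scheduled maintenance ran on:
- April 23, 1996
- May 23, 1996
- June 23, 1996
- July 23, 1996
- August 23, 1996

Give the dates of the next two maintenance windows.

The day-of-month is always 23 (30, 31, 30, 31 days between events).
So this recurs on the 23rd of each month.
September 1996: September 23, 1996.
Next: October 1996 → October 23, 1996.

September 23, 1996; October 23, 1996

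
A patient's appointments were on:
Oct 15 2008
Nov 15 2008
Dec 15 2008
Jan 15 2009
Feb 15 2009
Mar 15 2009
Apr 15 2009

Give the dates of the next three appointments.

May 15 2009, Jun 15 2009, Jul 15 2009

The day-of-month is always 15 (31, 30, 31, 31, 28, 31 days between events).
So this recurs on the 15th of each month.
May 2009: May 15 2009.
June 2009: Jun 15 2009.
July 2009: Jul 15 2009.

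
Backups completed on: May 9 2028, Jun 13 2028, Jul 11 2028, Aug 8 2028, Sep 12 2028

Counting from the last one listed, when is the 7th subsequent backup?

Apr 10 2029

All dates are Tuesdays, 35, 28, 28, 35 days apart.
Specifically, the 2nd Tuesday of each month.
2nd Tuesday of October 2028: Oct 10 2028.
2nd Tuesday of November 2028: Nov 14 2028.
2nd Tuesday of December 2028: Dec 12 2028.
January 2029 — 2nd Tuesday is Jan 9 2029.
2nd Tuesday of February 2029: Feb 13 2029.
March 2029 — 2nd Tuesday is Mar 13 2029.
April 2029 — 2nd Tuesday is Apr 10 2029.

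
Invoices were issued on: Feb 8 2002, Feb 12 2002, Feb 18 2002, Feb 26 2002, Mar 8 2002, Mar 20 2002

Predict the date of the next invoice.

Gaps: 4, 6, 8, 10, 12 days — each gap is 2 larger than the previous one.
Next gap: 14 days. Mar 20 2002 + 14 days = Apr 3 2002.

Apr 3 2002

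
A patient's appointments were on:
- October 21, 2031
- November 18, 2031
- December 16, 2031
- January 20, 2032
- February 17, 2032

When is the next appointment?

These are Tuesdays at 28- or 35-day spacing (28, 28, 35, 28).
The pattern: 3rd Tuesday of the month.
3rd Tuesday of March 2032: March 16, 2032.

March 16, 2032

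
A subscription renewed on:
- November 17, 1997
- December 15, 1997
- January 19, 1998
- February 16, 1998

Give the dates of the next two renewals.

Gaps: 28, 35, 28 days — a mix of 28 and 35. Every date is a Monday.
Each is the 3rd Monday of its month.
March 1998 — 3rd Monday is March 16, 1998.
3rd Monday of April 1998: April 20, 1998.

March 16, 1998; April 20, 1998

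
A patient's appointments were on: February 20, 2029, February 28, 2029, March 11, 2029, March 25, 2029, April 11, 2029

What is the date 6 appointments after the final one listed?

September 23, 2029

The spacing grows by 3 each time: 8, 11, 14, 17 days.
Next gap: 20 days. April 11, 2029 + 20 days = May 1, 2029.
Next gap: 23 days. May 1, 2029 + 23 days = May 24, 2029.
Next gap: 26 days. May 24, 2029 + 26 days = June 19, 2029.
Next gap: 29 days. June 19, 2029 + 29 days = July 18, 2029.
Next gap: 32 days. July 18, 2029 + 32 days = August 19, 2029.
Next gap: 35 days. August 19, 2029 + 35 days = September 23, 2029.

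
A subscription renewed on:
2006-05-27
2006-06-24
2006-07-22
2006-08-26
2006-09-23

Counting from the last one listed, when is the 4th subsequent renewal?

All dates are Saturdays, 28, 28, 35, 28 days apart.
Specifically, the 4th Saturday of each month.
4th Saturday of October 2006: 2006-10-28.
November 2006 — 4th Saturday is 2006-11-25.
December 2006 — 4th Saturday is 2006-12-23.
January 2007 — 4th Saturday is 2007-01-27.

2007-01-27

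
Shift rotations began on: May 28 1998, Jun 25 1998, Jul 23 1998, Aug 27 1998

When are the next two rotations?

Sep 24 1998, Oct 22 1998

These are Thursdays at 28- or 35-day spacing (28, 28, 35).
The pattern: 4th Thursday of the month.
September 1998 — 4th Thursday is Sep 24 1998.
4th Thursday of October 1998: Oct 22 1998.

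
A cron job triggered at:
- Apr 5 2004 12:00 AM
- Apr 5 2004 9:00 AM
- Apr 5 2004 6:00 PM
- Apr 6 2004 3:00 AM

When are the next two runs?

Spacing: 9, 9, 9 h — constant 9 h.
Apr 6 2004 3:00 AM + 9 h = Apr 6 2004 12:00 PM.
Apr 6 2004 12:00 PM + 9 h = Apr 6 2004 9:00 PM.

Apr 6 2004 12:00 PM, Apr 6 2004 9:00 PM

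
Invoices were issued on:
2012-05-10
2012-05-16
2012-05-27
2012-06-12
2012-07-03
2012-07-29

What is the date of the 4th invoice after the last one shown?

The spacing grows by 5 each time: 6, 11, 16, 21, 26 days.
Next gap: 31 days. 2012-07-29 + 31 days = 2012-08-29.
Next gap: 36 days. 2012-08-29 + 36 days = 2012-10-04.
Next gap: 41 days. 2012-10-04 + 41 days = 2012-11-14.
Next gap: 46 days. 2012-11-14 + 46 days = 2012-12-30.

2012-12-30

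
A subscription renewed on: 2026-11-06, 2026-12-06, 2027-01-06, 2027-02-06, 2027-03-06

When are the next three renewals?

Gaps: 30, 31, 31, 28 days — not constant. Every event is on the 6th of the month.
Pattern: the 6th of each month.
April 2027: 2027-04-06.
Next: May 2027 → 2027-05-06.
Next: June 2027 → 2027-06-06.

2027-04-06, 2027-05-06, 2027-06-06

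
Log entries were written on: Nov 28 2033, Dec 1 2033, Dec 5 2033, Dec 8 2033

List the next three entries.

Every event lands on a Monday or Thursday (gaps cycle 3, 4, 3).
So the schedule is: every Monday and Thursday.
Next Monday: Dec 12 2033.
The following Thursday is Dec 15 2033.
Next Monday: Dec 19 2033.

Dec 12 2033, Dec 15 2033, Dec 19 2033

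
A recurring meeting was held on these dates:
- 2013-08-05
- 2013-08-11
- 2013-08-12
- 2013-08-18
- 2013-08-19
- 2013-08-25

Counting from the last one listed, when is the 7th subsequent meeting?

The gap pattern 6, 1, 6, 1, 6 repeats every 2 events.
These are the Mondays and Sundays of each week.
The following Monday is 2013-08-26.
The following Sunday is 2013-09-01.
The following Monday is 2013-09-02.
The following Sunday is 2013-09-08.
Next Monday: 2013-09-09.
Next Sunday: 2013-09-15.
The following Monday is 2013-09-16.

2013-09-16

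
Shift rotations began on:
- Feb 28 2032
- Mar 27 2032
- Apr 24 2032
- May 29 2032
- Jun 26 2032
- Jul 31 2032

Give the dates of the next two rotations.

Aug 28 2032, Sep 25 2032

Every date is a Saturday; gaps 28, 28, 35, 28, 35 days.
Each is the last Saturday of its month (at least one falls on the 29th or later, ruling out '4th Saturday').
Last Saturday of August 2032: Aug 28 2032.
Last Saturday of September 2032: Sep 25 2032.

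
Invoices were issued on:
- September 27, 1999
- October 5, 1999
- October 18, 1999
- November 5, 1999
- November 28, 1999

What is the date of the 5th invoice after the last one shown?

June 5, 2000

The spacing grows by 5 each time: 8, 13, 18, 23 days.
Next gap: 28 days. November 28, 1999 + 28 days = December 26, 1999.
Next gap: 33 days. December 26, 1999 + 33 days = January 28, 2000.
Next gap: 38 days. January 28, 2000 + 38 days = March 6, 2000.
Next gap: 43 days. March 6, 2000 + 43 days = April 18, 2000.
Next gap: 48 days. April 18, 2000 + 48 days = June 5, 2000.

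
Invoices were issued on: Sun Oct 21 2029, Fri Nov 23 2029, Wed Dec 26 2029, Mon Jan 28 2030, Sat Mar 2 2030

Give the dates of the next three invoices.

Every event comes 33 days after the last (33, 33, 33, 33).
Sat Mar 2 2030 + 33 days = Thu Apr 4 2030.
Thu Apr 4 2030 + 33 days = Tue May 7 2030.
Tue May 7 2030 + 33 days = Sun Jun 9 2030.

Thu Apr 4 2030, Tue May 7 2030, Sun Jun 9 2030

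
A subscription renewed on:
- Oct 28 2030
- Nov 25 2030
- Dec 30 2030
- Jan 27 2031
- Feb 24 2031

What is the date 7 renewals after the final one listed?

Every date is a Monday; gaps 28, 35, 28, 28 days.
Each is the last Monday of its month (at least one falls on the 29th or later, ruling out '4th Monday').
March 2031 ends with Monday Mar 31 2031.
April 2031 ends with Monday Apr 28 2031.
Last Monday of May 2031: May 26 2031.
June 2031 ends with Monday Jun 30 2031.
Last Monday of July 2031: Jul 28 2031.
August 2031 ends with Monday Aug 25 2031.
Last Monday of September 2031: Sep 29 2031.

Sep 29 2031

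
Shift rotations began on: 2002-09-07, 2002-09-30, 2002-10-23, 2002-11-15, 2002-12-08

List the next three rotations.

2002-12-31, 2003-01-23, 2003-02-15

Every event comes 23 days after the last (23, 23, 23, 23).
2002-12-08 + 23 days = 2002-12-31.
2002-12-31 + 23 days = 2003-01-23.
2003-01-23 + 23 days = 2003-02-15.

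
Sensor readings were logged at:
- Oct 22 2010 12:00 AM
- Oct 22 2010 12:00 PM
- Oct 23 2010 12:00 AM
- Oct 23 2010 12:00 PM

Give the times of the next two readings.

The interval is a steady 12 hours (12, 12, 12).
Oct 23 2010 12:00 PM + 12 h = Oct 24 2010 12:00 AM.
Oct 24 2010 12:00 AM + 12 h = Oct 24 2010 12:00 PM.

Oct 24 2010 12:00 AM, Oct 24 2010 12:00 PM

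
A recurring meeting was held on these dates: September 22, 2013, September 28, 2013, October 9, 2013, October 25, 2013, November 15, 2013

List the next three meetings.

The spacing grows by 5 each time: 6, 11, 16, 21 days.
Next gap: 26 days. November 15, 2013 + 26 days = December 11, 2013.
Next gap: 31 days. December 11, 2013 + 31 days = January 11, 2014.
Next gap: 36 days. January 11, 2014 + 36 days = February 16, 2014.

December 11, 2013; January 11, 2014; February 16, 2014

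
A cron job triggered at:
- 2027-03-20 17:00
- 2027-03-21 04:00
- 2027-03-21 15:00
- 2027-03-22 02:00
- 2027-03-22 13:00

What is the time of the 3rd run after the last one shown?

2027-03-23 22:00

Spacing: 11, 11, 11, 11 h — constant 11 h.
2027-03-22 13:00 + 11 h = 2027-03-23 00:00.
2027-03-23 00:00 + 11 h = 2027-03-23 11:00.
2027-03-23 11:00 + 11 h = 2027-03-23 22:00.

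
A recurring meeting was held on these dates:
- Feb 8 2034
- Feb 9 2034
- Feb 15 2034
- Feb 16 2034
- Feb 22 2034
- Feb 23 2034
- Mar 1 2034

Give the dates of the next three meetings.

Mar 2 2034, Mar 8 2034, Mar 9 2034

Gaps: 1, 6, 1, 6, 1, 6 days — not constant, but cyclic with period 2.
The events fall on every Wednesday and Thursday.
Next Thursday: Mar 2 2034.
Next Wednesday: Mar 8 2034.
Next Thursday: Mar 9 2034.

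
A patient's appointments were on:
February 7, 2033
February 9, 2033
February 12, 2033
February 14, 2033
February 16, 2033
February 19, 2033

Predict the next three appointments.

Every event lands on a Monday or Wednesday or Saturday (gaps cycle 2, 3, 2, 2, 3).
So the schedule is: every Monday, Wednesday and Saturday.
The following Monday is February 21, 2033.
The following Wednesday is February 23, 2033.
The following Saturday is February 26, 2033.

February 21, 2033; February 23, 2033; February 26, 2033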